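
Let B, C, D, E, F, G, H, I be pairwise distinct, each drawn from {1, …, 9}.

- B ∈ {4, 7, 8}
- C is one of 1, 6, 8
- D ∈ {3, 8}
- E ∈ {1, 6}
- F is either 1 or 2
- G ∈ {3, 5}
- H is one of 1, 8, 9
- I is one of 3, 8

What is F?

2

D and I share exactly the 2 values {3, 8}; by pigeonhole those values go to them, so strike 3, 8 from B, C, G, H.
That leaves G = 5.
C and E between them cover only {1, 6} — a naked pair. Remove those values from F, H.
So F = 2.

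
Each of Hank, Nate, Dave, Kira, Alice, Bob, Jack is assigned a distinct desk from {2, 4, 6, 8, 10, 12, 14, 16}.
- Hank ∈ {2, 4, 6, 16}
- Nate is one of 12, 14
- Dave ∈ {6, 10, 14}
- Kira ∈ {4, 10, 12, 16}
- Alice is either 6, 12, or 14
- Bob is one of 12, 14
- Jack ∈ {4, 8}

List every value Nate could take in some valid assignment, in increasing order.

12, 14

Nate and Bob between them cover only {12, 14} — a naked pair. Remove those values from Dave, Kira, Alice.
Alice's domain is down to {6}, so Alice = 6. Strike 6 from Hank, Dave.
Dave has just one choice, so Dave = 10. Remove 10 from Kira.
No further eliminations apply; Nate can still be any of 12, 14.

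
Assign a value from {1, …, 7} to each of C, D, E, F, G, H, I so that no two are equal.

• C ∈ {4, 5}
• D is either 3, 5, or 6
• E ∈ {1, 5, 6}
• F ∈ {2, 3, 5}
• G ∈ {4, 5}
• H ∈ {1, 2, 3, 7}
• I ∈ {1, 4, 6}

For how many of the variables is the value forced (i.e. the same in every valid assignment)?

The 7 variables together cover exactly {1, 2, 3, 4, 5, 6, 7} — 7 values for 7 variables — and 7 appears only in H's list, so H = 7.
The 6 still-open variables together cover exactly {1, 2, 3, 4, 5, 6} — 6 values for 6 variables — and 2 appears only in F's list, so F = 2.
Among the 5 still-open variables, 3 fits only D (and all 5 values in {1, 3, 4, 5, 6} must be used), so D = 3.
C and G between them cover only {4, 5} — a naked pair. Remove those values from E, I.
Determined: D=3, F=2, H=7. The other variables each still have more than one consistent value. That makes 3.

3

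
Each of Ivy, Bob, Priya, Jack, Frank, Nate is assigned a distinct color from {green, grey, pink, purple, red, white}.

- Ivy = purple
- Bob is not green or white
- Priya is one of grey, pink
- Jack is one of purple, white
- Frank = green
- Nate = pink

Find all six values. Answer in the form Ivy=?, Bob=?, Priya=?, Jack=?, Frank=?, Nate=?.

Ivy's domain is down to {purple}, so Ivy = purple. So Bob, Jack can't be purple.
Jack's domain is down to {white}, so Jack = white.
That leaves Frank = green.
Nate has just one choice, so Nate = pink. Strike pink from Bob, Priya.
Priya's domain is down to {grey}, so Priya = grey. Eliminate grey elsewhere: Bob.
Bob has just one choice, so Bob = red.

Ivy=purple, Bob=red, Priya=grey, Jack=white, Frank=green, Nate=pink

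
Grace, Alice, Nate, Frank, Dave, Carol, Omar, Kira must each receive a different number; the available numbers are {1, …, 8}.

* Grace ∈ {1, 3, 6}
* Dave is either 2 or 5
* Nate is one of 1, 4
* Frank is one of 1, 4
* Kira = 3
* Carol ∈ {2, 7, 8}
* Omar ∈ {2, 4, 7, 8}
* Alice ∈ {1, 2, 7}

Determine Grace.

6

Kira must be 3 (only option left). Eliminate 3 elsewhere: Grace.
The 7 still-open variables together cover exactly {1, 2, 4, 5, 6, 7, 8} — 7 values for 7 variables — and 5 appears only in Dave's list, so Dave = 5.
The 6 still-open variables draw from only 6 values {1, 2, 4, 6, 7, 8}, so each is used; only Grace can be 6, hence Grace = 6.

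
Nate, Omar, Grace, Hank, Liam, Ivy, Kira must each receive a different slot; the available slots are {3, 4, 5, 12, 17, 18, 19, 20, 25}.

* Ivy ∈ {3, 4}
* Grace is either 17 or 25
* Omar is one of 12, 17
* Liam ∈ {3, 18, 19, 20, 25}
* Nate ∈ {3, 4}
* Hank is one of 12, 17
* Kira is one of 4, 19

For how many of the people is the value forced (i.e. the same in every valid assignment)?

Nate and Ivy share exactly the 2 values {3, 4}; by pigeonhole those values go to them, so strike 3, 4 from Liam, Kira.
Kira must be 19 (only option left). Remove 19 from Liam.
The 2 variables Omar and Hank are confined to {12, 17}, which locks those values in; drop them from Grace.
Grace must be 25 (only option left). Eliminate 25 elsewhere: Liam.
Determined: Grace=25, Kira=19. The other people each still have more than one consistent value. That makes 2.

2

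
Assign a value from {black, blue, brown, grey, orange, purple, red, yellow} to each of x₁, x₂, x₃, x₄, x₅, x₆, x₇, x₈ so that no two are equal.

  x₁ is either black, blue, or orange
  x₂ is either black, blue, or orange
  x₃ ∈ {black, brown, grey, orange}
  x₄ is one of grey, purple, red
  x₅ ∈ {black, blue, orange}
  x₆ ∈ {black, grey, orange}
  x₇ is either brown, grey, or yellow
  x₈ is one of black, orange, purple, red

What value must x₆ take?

grey

Among the 8 variables, yellow fits only x₇ (and all 8 values in {black, blue, brown, grey, orange, purple, red, yellow} must be used), so x₇ = yellow.
The 7 still-open variables draw from only 7 values {black, blue, brown, grey, orange, purple, red}, so each is used; only x₃ can be brown, hence x₃ = brown.
x₁, x₂, x₅ share exactly the 3 values {black, blue, orange}; by pigeonhole those values go to them, so strike black, blue, orange from x₆, x₈.
So x₆ = grey.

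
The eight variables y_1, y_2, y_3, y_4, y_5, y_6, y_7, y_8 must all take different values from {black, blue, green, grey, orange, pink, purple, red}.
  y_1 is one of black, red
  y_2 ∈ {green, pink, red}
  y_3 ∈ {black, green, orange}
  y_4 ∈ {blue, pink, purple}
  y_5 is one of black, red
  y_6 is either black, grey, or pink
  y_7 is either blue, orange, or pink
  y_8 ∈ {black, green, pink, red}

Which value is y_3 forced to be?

orange

The 8 variables together cover exactly {black, blue, green, grey, orange, pink, purple, red} — 8 values for 8 variables — and grey appears only in y_6's list, so y_6 = grey.
The 7 still-open variables together cover exactly {black, blue, green, orange, pink, purple, red} — 7 values for 7 variables — and purple appears only in y_4's list, so y_4 = purple.
The 6 still-open variables draw from only 6 values {black, blue, green, orange, pink, red}, so each is used; only y_7 can be blue, hence y_7 = blue.
The 5 still-open variables draw from only 5 values {black, green, orange, pink, red}, so each is used; only y_3 can be orange, hence y_3 = orange.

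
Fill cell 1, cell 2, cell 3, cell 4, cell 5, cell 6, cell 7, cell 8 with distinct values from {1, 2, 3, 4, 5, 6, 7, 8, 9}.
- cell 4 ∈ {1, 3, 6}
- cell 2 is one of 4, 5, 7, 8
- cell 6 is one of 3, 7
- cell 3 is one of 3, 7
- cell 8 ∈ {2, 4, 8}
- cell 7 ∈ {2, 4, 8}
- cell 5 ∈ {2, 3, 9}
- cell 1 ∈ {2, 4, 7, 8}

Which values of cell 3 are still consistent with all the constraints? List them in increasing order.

cell 3 and cell 6 share exactly the 2 values {3, 7}; by pigeonhole those values go to them, so strike 3, 7 from cell 1, cell 2, cell 4, cell 5.
cell 1, cell 7, cell 8 between them cover only {2, 4, 8} — a naked triple. Remove those values from cell 2, cell 5.
cell 2 must be 5 (only option left).
That leaves cell 5 = 9.
No further eliminations apply; cell 3 can still be any of 3, 7.

3, 7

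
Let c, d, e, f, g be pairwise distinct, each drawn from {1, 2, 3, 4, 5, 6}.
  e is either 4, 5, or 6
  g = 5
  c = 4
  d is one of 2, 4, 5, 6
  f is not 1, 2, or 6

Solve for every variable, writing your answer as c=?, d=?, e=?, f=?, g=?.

c=4, d=2, e=6, f=3, g=5

c must be 4 (only option left). Eliminate 4 elsewhere: d, e, f.
g's domain is down to {5}, so g = 5. So d, e, f can't be 5.
e must be 6 (only option left). Eliminate 6 elsewhere: d.
f has just one choice, so f = 3.
d has just one choice, so d = 2.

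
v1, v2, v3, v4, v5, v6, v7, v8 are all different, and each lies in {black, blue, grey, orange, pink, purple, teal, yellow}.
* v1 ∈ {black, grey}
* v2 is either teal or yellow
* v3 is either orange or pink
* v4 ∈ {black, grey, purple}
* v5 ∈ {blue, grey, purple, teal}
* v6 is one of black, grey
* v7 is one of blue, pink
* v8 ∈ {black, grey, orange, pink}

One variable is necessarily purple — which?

Among the 8 variables, yellow fits only v2 (and all 8 values in {black, blue, grey, orange, pink, purple, teal, yellow} must be used), so v2 = yellow.
The 7 still-open variables draw from only 7 values {black, blue, grey, orange, pink, purple, teal}, so each is used; only v5 can be teal, hence v5 = teal.
Among the 6 still-open variables, blue fits only v7 (and all 6 values in {black, blue, grey, orange, pink, purple} must be used), so v7 = blue.
Among the 5 still-open variables, purple fits only v4 (and all 5 values in {black, grey, orange, pink, purple} must be used), so v4 = purple.

v4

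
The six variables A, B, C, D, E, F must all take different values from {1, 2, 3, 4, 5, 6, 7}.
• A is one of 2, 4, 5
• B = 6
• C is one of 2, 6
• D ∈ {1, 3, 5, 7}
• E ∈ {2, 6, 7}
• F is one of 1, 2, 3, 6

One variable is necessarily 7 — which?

B must be 6 (only option left). Eliminate 6 elsewhere: C, E, F.
C has just one choice, so C = 2. So A, E, F can't be 2.
So 7 goes to E.

E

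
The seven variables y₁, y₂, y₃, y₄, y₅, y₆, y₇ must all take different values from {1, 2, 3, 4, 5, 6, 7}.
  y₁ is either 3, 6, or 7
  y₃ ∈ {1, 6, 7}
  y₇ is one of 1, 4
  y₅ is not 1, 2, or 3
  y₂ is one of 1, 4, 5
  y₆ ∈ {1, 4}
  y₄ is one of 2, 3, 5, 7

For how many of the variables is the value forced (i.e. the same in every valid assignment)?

The 7 variables draw from only 7 values {1, 2, 3, 4, 5, 6, 7}, so each is used; only y₄ can be 2, hence y₄ = 2.
The 6 still-open variables together cover exactly {1, 3, 4, 5, 6, 7} — 6 values for 6 variables — and 3 appears only in y₁'s list, so y₁ = 3.
y₆ and y₇ between them cover only {1, 4} — a naked pair. Remove those values from y₂, y₃, y₅.
y₂'s domain is down to {5}, so y₂ = 5. Strike 5 from y₅.
Determined: y₁=3, y₂=5, y₄=2. The other variables each still have more than one consistent value. That makes 3.

3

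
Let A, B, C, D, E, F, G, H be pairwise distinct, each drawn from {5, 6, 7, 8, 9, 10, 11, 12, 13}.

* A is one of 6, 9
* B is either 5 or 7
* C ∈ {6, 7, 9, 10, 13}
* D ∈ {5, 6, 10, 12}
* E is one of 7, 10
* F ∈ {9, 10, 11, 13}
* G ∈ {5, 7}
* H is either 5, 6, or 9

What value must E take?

The 8 variables together cover exactly {5, 6, 7, 9, 10, 11, 12, 13} — 8 values for 8 variables — and 11 appears only in F's list, so F = 11.
Among the 7 still-open variables, 12 fits only D (and all 7 values in {5, 6, 7, 9, 10, 12, 13} must be used), so D = 12.
The 6 still-open variables draw from only 6 values {5, 6, 7, 9, 10, 13}, so each is used; only C can be 13, hence C = 13.
The 5 still-open variables together cover exactly {5, 6, 7, 9, 10} — 5 values for 5 variables — and 10 appears only in E's list, so E = 10.

10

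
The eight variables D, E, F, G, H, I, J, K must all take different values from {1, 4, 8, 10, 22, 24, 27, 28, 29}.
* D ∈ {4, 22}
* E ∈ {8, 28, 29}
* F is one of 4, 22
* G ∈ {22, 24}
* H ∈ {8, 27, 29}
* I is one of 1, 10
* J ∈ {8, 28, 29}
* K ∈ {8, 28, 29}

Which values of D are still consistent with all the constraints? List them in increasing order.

4, 22

The 2 variables D and F are confined to {4, 22}, which locks those values in; drop them from G.
G has just one choice, so G = 24.
E, J, K between them cover only {8, 28, 29} — a naked triple. Remove those values from H.
That leaves H = 27.
No further eliminations apply; D can still be any of 4, 22.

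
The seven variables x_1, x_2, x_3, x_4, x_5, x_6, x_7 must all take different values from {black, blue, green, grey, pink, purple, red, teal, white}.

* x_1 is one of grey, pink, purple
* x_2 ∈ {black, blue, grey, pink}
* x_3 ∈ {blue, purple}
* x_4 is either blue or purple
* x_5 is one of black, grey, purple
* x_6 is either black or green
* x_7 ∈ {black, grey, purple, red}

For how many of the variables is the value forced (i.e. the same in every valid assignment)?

2

The 7 variables draw from only 7 values {black, blue, green, grey, pink, purple, red}, so each is used; only x_6 can be green, hence x_6 = green.
Among the 6 still-open variables, red fits only x_7 (and all 6 values in {black, blue, grey, pink, purple, red} must be used), so x_7 = red.
x_3 and x_4 between them cover only {blue, purple} — a naked pair. Remove those values from x_1, x_2, x_5.
Determined: x_6=green, x_7=red. The other variables each still have more than one consistent value. That makes 2.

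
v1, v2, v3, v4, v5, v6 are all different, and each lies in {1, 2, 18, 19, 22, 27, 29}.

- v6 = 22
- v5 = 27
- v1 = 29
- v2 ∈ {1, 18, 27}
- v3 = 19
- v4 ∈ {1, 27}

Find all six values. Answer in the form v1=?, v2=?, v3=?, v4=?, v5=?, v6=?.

v1 must be 29 (only option left).
v3's domain is down to {19}, so v3 = 19.
v5 must be 27 (only option left). So v2, v4 can't be 27.
v6 must be 22 (only option left).
v4's domain is down to {1}, so v4 = 1. Eliminate 1 elsewhere: v2.
That leaves v2 = 18.

v1=29, v2=18, v3=19, v4=1, v5=27, v6=22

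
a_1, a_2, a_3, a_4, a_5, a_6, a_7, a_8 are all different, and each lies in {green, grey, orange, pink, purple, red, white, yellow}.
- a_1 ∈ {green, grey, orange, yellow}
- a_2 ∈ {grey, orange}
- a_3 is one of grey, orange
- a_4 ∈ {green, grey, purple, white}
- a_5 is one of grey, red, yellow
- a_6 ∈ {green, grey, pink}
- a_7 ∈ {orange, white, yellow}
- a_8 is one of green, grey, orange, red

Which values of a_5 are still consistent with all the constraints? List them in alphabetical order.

red, yellow

The 8 variables together cover exactly {green, grey, orange, pink, purple, red, white, yellow} — 8 values for 8 variables — and pink appears only in a_6's list, so a_6 = pink.
Among the 7 still-open variables, purple fits only a_4 (and all 7 values in {green, grey, orange, purple, red, white, yellow} must be used), so a_4 = purple.
The 6 still-open variables together cover exactly {green, grey, orange, red, white, yellow} — 6 values for 6 variables — and white appears only in a_7's list, so a_7 = white.
The 2 variables a_2 and a_3 are confined to {grey, orange}, which locks those values in; drop them from a_1, a_5, a_8.
No further eliminations apply; a_5 can still be any of red, yellow.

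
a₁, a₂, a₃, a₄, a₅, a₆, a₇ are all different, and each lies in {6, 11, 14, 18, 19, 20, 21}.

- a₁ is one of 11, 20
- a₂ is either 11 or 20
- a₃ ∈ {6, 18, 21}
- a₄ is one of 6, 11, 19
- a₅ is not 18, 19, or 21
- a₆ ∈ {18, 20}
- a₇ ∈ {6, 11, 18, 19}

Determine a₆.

18

Among the 7 variables, 14 fits only a₅ (and all 7 values in {6, 11, 14, 18, 19, 20, 21} must be used), so a₅ = 14.
The 6 still-open variables together cover exactly {6, 11, 18, 19, 20, 21} — 6 values for 6 variables — and 21 appears only in a₃'s list, so a₃ = 21.
a₁ and a₂ share exactly the 2 values {11, 20}; by pigeonhole those values go to them, so strike 11, 20 from a₄, a₆, a₇.
So a₆ = 18.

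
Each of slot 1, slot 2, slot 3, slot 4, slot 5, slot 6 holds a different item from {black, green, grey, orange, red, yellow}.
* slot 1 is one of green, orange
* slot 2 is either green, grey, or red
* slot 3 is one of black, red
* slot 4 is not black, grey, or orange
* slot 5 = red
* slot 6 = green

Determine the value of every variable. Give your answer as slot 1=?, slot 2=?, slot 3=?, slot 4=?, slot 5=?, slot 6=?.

slot 1=orange, slot 2=grey, slot 3=black, slot 4=yellow, slot 5=red, slot 6=green

slot 5 has just one choice, so slot 5 = red. Remove red from slot 2, slot 3, slot 4.
slot 6 has just one choice, so slot 6 = green. Strike green from slot 1, slot 2, slot 4.
slot 1 must be orange (only option left).
slot 2's domain is down to {grey}, so slot 2 = grey.
slot 3's domain is down to {black}, so slot 3 = black.
slot 4 has just one choice, so slot 4 = yellow.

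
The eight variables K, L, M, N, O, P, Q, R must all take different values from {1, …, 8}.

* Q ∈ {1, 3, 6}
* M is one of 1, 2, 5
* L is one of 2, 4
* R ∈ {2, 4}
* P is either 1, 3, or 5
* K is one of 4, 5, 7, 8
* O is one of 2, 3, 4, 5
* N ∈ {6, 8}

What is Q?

6

Among the 8 variables, 7 fits only K (and all 8 values in {1, 2, 3, 4, 5, 6, 7, 8} must be used), so K = 7.
The 7 still-open variables together cover exactly {1, 2, 3, 4, 5, 6, 8} — 7 values for 7 variables — and 8 appears only in N's list, so N = 8.
The 6 still-open variables together cover exactly {1, 2, 3, 4, 5, 6} — 6 values for 6 variables — and 6 appears only in Q's list, so Q = 6.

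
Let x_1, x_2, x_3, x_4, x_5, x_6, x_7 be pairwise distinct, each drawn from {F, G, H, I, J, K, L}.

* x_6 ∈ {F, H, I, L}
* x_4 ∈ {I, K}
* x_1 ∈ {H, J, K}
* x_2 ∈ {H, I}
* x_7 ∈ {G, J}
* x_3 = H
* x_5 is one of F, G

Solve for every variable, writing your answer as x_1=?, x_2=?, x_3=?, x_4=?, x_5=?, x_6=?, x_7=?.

x_1=J, x_2=I, x_3=H, x_4=K, x_5=F, x_6=L, x_7=G

x_3 must be H (only option left). Strike H from x_1, x_2, x_6.
That leaves x_2 = I. Remove I from x_4, x_6.
That leaves x_4 = K. Remove K from x_1.
x_1 must be J (only option left). Remove J from x_7.
x_7 must be G (only option left). Eliminate G elsewhere: x_5.
x_5 has just one choice, so x_5 = F. Remove F from x_6.
x_6 must be L (only option left).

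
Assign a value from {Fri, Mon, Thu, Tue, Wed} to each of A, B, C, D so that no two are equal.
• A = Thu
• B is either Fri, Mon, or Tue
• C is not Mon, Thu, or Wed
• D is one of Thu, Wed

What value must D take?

A must be Thu (only option left). Eliminate Thu elsewhere: D.
So D = Wed.

Wed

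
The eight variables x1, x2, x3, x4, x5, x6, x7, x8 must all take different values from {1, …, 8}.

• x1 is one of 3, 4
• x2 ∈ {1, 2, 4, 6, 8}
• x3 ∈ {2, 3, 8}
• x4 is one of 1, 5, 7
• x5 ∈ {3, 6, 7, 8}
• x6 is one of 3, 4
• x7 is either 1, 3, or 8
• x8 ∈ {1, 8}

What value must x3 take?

2

The 8 variables draw from only 8 values {1, 2, 3, 4, 5, 6, 7, 8}, so each is used; only x4 can be 5, hence x4 = 5.
The 7 still-open variables together cover exactly {1, 2, 3, 4, 6, 7, 8} — 7 values for 7 variables — and 7 appears only in x5's list, so x5 = 7.
The 6 still-open variables draw from only 6 values {1, 2, 3, 4, 6, 8}, so each is used; only x2 can be 6, hence x2 = 6.
Among the 5 still-open variables, 2 fits only x3 (and all 5 values in {1, 2, 3, 4, 8} must be used), so x3 = 2.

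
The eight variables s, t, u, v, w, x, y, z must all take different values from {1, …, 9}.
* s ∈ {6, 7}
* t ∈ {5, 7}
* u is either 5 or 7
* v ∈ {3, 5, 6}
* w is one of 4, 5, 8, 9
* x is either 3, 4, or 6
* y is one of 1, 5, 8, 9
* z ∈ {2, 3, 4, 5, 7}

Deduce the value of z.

2

t and u share exactly the 2 values {5, 7}; by pigeonhole those values go to them, so strike 5, 7 from s, v, w, y, z.
s's domain is down to {6}, so s = 6. Strike 6 from v, x.
v's domain is down to {3}, so v = 3. So x, z can't be 3.
x has just one choice, so x = 4. So w, z can't be 4.
So z = 2.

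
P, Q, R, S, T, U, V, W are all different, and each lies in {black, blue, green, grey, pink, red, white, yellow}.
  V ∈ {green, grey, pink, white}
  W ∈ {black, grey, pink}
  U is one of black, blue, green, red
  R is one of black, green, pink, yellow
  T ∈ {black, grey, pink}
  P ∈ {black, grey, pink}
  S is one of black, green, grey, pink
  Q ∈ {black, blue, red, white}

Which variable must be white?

V

The 8 variables together cover exactly {black, blue, green, grey, pink, red, white, yellow} — 8 values for 8 variables — and yellow appears only in R's list, so R = yellow.
P, T, W between them cover only {black, grey, pink} — a naked triple. Remove those values from Q, S, U, V.
S has just one choice, so S = green. So U, V can't be green.
So white goes to V.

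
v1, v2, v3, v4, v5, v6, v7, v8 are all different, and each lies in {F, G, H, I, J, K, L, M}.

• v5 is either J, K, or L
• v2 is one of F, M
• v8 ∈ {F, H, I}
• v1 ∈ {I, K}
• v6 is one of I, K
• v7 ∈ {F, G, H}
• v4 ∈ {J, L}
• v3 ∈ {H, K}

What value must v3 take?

H

The 8 variables draw from only 8 values {F, G, H, I, J, K, L, M}, so each is used; only v7 can be G, hence v7 = G.
The 7 still-open variables draw from only 7 values {F, H, I, J, K, L, M}, so each is used; only v2 can be M, hence v2 = M.
Among the 6 still-open variables, F fits only v8 (and all 6 values in {F, H, I, J, K, L} must be used), so v8 = F.
The 5 still-open variables together cover exactly {H, I, J, K, L} — 5 values for 5 variables — and H appears only in v3's list, so v3 = H.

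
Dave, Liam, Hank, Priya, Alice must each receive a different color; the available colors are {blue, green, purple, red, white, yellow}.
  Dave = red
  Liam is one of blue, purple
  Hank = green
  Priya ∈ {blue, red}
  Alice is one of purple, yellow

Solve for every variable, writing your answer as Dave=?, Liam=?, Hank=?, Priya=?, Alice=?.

Dave must be red (only option left). Strike red from Priya.
That leaves Hank = green.
Priya must be blue (only option left). Eliminate blue elsewhere: Liam.
Liam has just one choice, so Liam = purple. Strike purple from Alice.
Alice has just one choice, so Alice = yellow.

Dave=red, Liam=purple, Hank=green, Priya=blue, Alice=yellow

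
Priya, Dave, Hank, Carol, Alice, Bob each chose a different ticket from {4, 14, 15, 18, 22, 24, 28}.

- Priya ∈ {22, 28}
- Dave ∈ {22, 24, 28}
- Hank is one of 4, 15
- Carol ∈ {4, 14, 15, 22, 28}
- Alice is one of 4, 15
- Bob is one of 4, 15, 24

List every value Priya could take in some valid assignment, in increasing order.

22, 28

The 6 variables draw from only 6 values {4, 14, 15, 22, 24, 28}, so each is used; only Carol can be 14, hence Carol = 14.
Hank and Alice between them cover only {4, 15} — a naked pair. Remove those values from Bob.
Bob's domain is down to {24}, so Bob = 24. So Dave can't be 24.
No further eliminations apply; Priya can still be any of 22, 28.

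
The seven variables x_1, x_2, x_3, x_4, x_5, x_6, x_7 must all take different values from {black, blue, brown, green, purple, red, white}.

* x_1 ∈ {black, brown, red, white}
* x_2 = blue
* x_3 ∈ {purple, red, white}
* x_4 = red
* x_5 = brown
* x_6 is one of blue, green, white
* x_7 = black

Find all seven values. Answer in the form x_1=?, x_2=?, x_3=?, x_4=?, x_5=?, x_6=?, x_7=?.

x_2 has just one choice, so x_2 = blue. So x_6 can't be blue.
That leaves x_4 = red. Eliminate red elsewhere: x_1, x_3.
x_5 has just one choice, so x_5 = brown. Eliminate brown elsewhere: x_1.
x_7 must be black (only option left). Eliminate black elsewhere: x_1.
x_1 has just one choice, so x_1 = white. Strike white from x_3, x_6.
x_3 has just one choice, so x_3 = purple.
x_6 must be green (only option left).

x_1=white, x_2=blue, x_3=purple, x_4=red, x_5=brown, x_6=green, x_7=black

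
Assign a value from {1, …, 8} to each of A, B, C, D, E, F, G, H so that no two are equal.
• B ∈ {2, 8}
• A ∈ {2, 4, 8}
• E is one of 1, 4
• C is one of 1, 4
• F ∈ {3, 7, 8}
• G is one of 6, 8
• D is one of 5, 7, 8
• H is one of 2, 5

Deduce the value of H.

5

The 8 variables draw from only 8 values {1, 2, 3, 4, 5, 6, 7, 8}, so each is used; only F can be 3, hence F = 3.
Among the 7 still-open variables, 6 fits only G (and all 7 values in {1, 2, 4, 5, 6, 7, 8} must be used), so G = 6.
The 6 still-open variables draw from only 6 values {1, 2, 4, 5, 7, 8}, so each is used; only D can be 7, hence D = 7.
Among the 5 still-open variables, 5 fits only H (and all 5 values in {1, 2, 4, 5, 8} must be used), so H = 5.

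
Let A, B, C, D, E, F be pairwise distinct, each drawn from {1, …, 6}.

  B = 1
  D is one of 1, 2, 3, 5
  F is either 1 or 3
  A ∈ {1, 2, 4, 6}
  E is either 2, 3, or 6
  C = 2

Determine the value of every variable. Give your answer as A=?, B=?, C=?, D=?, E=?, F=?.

B's domain is down to {1}, so B = 1. So A, D, F can't be 1.
That leaves C = 2. Eliminate 2 elsewhere: A, D, E.
That leaves F = 3. Remove 3 from D, E.
D has just one choice, so D = 5.
That leaves E = 6. Remove 6 from A.
That leaves A = 4.

A=4, B=1, C=2, D=5, E=6, F=3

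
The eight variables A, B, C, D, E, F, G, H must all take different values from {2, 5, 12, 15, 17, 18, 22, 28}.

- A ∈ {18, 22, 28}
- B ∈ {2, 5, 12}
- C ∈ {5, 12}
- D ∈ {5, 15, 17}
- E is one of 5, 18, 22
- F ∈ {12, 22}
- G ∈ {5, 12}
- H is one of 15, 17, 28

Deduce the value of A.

28

The 8 variables draw from only 8 values {2, 5, 12, 15, 17, 18, 22, 28}, so each is used; only B can be 2, hence B = 2.
C and G share exactly the 2 values {5, 12}; by pigeonhole those values go to them, so strike 5, 12 from D, E, F.
That leaves F = 22. Eliminate 22 elsewhere: A, E.
E must be 18 (only option left). Remove 18 from A.
So A = 28.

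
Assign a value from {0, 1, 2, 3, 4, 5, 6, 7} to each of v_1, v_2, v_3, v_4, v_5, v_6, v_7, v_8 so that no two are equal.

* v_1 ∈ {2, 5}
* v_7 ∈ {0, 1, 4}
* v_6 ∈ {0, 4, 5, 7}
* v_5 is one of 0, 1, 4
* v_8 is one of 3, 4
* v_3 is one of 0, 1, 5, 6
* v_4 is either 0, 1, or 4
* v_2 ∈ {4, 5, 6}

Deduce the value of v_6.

7

Among the 8 variables, 2 fits only v_1 (and all 8 values in {0, 1, 2, 3, 4, 5, 6, 7} must be used), so v_1 = 2.
The 7 still-open variables together cover exactly {0, 1, 3, 4, 5, 6, 7} — 7 values for 7 variables — and 3 appears only in v_8's list, so v_8 = 3.
The 6 still-open variables together cover exactly {0, 1, 4, 5, 6, 7} — 6 values for 6 variables — and 7 appears only in v_6's list, so v_6 = 7.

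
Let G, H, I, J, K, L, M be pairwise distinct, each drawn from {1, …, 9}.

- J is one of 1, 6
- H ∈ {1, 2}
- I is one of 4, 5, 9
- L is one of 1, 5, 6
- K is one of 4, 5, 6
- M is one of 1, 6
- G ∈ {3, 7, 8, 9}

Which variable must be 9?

I

J and M share exactly the 2 values {1, 6}; by pigeonhole those values go to them, so strike 1, 6 from H, K, L.
H must be 2 (only option left).
That leaves L = 5. Eliminate 5 elsewhere: I, K.
That leaves K = 4. Eliminate 4 elsewhere: I.
So 9 goes to I.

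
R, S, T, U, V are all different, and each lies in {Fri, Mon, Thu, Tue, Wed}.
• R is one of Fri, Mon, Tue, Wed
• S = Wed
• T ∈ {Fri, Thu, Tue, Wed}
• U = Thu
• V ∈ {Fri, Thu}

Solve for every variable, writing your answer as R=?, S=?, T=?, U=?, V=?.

R=Mon, S=Wed, T=Tue, U=Thu, V=Fri

S must be Wed (only option left). Eliminate Wed elsewhere: R, T.
U must be Thu (only option left). Strike Thu from T, V.
V must be Fri (only option left). Strike Fri from R, T.
T has just one choice, so T = Tue. Eliminate Tue elsewhere: R.
R has just one choice, so R = Mon.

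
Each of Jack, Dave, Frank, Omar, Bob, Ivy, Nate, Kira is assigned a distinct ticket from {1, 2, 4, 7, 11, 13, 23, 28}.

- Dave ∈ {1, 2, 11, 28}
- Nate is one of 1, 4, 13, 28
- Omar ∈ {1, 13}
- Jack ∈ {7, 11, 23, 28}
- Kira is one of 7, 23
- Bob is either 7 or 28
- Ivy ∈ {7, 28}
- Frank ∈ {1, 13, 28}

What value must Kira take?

Among the 8 variables, 2 fits only Dave (and all 8 values in {1, 2, 4, 7, 11, 13, 23, 28} must be used), so Dave = 2.
The 7 still-open variables draw from only 7 values {1, 4, 7, 11, 13, 23, 28}, so each is used; only Nate can be 4, hence Nate = 4.
The 6 still-open variables draw from only 6 values {1, 7, 11, 13, 23, 28}, so each is used; only Jack can be 11, hence Jack = 11.
Among the 5 still-open variables, 23 fits only Kira (and all 5 values in {1, 7, 13, 23, 28} must be used), so Kira = 23.

23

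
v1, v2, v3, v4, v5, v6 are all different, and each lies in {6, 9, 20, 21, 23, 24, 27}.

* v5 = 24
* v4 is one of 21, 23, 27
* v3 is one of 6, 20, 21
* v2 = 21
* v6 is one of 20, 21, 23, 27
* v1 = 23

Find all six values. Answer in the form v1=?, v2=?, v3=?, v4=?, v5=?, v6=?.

v1 must be 23 (only option left). So v4, v6 can't be 23.
v2's domain is down to {21}, so v2 = 21. Eliminate 21 elsewhere: v3, v4, v6.
That leaves v4 = 27. Strike 27 from v6.
That leaves v5 = 24.
That leaves v6 = 20. Strike 20 from v3.
v3's domain is down to {6}, so v3 = 6.

v1=23, v2=21, v3=6, v4=27, v5=24, v6=20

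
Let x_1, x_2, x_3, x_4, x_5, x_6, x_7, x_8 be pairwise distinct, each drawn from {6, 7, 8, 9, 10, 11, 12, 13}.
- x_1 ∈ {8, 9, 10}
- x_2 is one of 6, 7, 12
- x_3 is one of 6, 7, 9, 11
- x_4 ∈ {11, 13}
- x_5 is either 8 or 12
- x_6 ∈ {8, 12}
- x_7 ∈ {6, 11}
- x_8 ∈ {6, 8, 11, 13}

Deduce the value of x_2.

The 8 variables together cover exactly {6, 7, 8, 9, 10, 11, 12, 13} — 8 values for 8 variables — and 10 appears only in x_1's list, so x_1 = 10.
The 7 still-open variables together cover exactly {6, 7, 8, 9, 11, 12, 13} — 7 values for 7 variables — and 9 appears only in x_3's list, so x_3 = 9.
The 6 still-open variables draw from only 6 values {6, 7, 8, 11, 12, 13}, so each is used; only x_2 can be 7, hence x_2 = 7.

7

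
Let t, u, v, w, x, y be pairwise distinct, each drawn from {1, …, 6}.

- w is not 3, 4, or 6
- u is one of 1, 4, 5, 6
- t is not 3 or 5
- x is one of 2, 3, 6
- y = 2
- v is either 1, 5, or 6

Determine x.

y must be 2 (only option left). Strike 2 from t, w, x.
Among the 5 still-open variables, 3 fits only x (and all 5 values in {1, 3, 4, 5, 6} must be used), so x = 3.

3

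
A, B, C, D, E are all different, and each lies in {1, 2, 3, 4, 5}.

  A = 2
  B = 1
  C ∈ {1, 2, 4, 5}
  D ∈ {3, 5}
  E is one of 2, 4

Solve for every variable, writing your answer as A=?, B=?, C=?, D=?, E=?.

A=2, B=1, C=5, D=3, E=4

A must be 2 (only option left). Eliminate 2 elsewhere: C, E.
That leaves B = 1. So C can't be 1.
E's domain is down to {4}, so E = 4. Remove 4 from C.
C's domain is down to {5}, so C = 5. Strike 5 from D.
D's domain is down to {3}, so D = 3.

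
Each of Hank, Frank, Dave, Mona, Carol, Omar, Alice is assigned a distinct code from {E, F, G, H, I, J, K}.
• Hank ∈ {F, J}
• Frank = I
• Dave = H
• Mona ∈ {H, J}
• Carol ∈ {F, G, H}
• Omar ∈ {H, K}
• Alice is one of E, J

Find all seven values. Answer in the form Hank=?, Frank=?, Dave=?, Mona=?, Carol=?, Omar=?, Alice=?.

Frank must be I (only option left).
Dave's domain is down to {H}, so Dave = H. Remove H from Mona, Carol, Omar.
Mona must be J (only option left). So Hank, Alice can't be J.
Omar must be K (only option left).
That leaves Alice = E.
Hank's domain is down to {F}, so Hank = F. Eliminate F elsewhere: Carol.
Carol must be G (only option left).

Hank=F, Frank=I, Dave=H, Mona=J, Carol=G, Omar=K, Alice=E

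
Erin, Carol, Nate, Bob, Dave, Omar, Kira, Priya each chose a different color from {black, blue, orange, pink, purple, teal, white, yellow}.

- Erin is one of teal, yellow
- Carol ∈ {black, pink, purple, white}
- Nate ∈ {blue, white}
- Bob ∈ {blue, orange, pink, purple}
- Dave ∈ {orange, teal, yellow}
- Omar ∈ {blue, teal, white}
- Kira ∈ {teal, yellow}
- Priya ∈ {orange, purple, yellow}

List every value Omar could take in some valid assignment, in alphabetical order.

blue, white

Among the 8 variables, black fits only Carol (and all 8 values in {black, blue, orange, pink, purple, teal, white, yellow} must be used), so Carol = black.
Among the 7 still-open variables, pink fits only Bob (and all 7 values in {blue, orange, pink, purple, teal, white, yellow} must be used), so Bob = pink.
Among the 6 still-open variables, purple fits only Priya (and all 6 values in {blue, orange, purple, teal, white, yellow} must be used), so Priya = purple.
The 5 still-open variables together cover exactly {blue, orange, teal, white, yellow} — 5 values for 5 variables — and orange appears only in Dave's list, so Dave = orange.
Erin and Kira share exactly the 2 values {teal, yellow}; by pigeonhole those values go to them, so strike teal, yellow from Omar.
No further eliminations apply; Omar can still be any of blue, white.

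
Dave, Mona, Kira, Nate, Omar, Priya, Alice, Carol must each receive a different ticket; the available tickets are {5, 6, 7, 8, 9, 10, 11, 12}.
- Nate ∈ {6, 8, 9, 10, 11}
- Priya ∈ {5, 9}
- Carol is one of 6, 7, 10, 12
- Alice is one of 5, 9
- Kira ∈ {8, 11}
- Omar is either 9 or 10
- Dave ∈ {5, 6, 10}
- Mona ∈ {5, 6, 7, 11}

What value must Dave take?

6

Among the 8 variables, 12 fits only Carol (and all 8 values in {5, 6, 7, 8, 9, 10, 11, 12} must be used), so Carol = 12.
The 7 still-open variables draw from only 7 values {5, 6, 7, 8, 9, 10, 11}, so each is used; only Mona can be 7, hence Mona = 7.
Priya and Alice between them cover only {5, 9} — a naked pair. Remove those values from Dave, Nate, Omar.
Omar has just one choice, so Omar = 10. Eliminate 10 elsewhere: Dave, Nate.
So Dave = 6.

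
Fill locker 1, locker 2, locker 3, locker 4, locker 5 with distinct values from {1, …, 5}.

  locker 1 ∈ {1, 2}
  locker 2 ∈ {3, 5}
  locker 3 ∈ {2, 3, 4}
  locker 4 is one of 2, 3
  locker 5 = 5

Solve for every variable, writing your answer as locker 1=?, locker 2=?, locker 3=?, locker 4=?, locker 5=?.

locker 5's domain is down to {5}, so locker 5 = 5. Remove 5 from locker 2.
locker 2's domain is down to {3}, so locker 2 = 3. Eliminate 3 elsewhere: locker 3, locker 4.
locker 4 must be 2 (only option left). So locker 1, locker 3 can't be 2.
That leaves locker 1 = 1.
That leaves locker 3 = 4.

locker 1=1, locker 2=3, locker 3=4, locker 4=2, locker 5=5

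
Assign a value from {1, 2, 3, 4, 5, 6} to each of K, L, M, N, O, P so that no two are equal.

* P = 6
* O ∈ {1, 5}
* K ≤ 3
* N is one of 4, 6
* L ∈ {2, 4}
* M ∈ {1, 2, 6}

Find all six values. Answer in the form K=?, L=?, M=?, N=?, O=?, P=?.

P must be 6 (only option left). So M, N can't be 6.
That leaves N = 4. Strike 4 from L.
L has just one choice, so L = 2. Eliminate 2 elsewhere: K, M.
That leaves M = 1. Strike 1 from K, O.
O has just one choice, so O = 5.
K's domain is down to {3}, so K = 3.

K=3, L=2, M=1, N=4, O=5, P=6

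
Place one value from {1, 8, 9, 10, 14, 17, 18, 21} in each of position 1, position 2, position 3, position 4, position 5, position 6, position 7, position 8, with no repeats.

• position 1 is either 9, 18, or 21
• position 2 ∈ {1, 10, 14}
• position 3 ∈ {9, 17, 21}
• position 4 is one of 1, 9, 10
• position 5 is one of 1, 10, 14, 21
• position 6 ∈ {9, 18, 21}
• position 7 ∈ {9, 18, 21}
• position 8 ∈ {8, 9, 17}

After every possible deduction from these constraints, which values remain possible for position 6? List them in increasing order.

9, 18, 21

Among the 8 variables, 8 fits only position 8 (and all 8 values in {1, 8, 9, 10, 14, 17, 18, 21} must be used), so position 8 = 8.
Among the 7 still-open variables, 17 fits only position 3 (and all 7 values in {1, 9, 10, 14, 17, 18, 21} must be used), so position 3 = 17.
position 1, position 6, position 7 share exactly the 3 values {9, 18, 21}; by pigeonhole those values go to them, so strike 9, 18, 21 from position 4, position 5.
No further eliminations apply; position 6 can still be any of 9, 18, 21.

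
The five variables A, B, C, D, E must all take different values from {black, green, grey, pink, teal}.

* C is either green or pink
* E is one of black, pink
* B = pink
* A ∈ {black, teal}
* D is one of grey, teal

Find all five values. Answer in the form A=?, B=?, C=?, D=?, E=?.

A=teal, B=pink, C=green, D=grey, E=black

B's domain is down to {pink}, so B = pink. Eliminate pink elsewhere: C, E.
That leaves C = green.
E has just one choice, so E = black. Remove black from A.
A's domain is down to {teal}, so A = teal. So D can't be teal.
D must be grey (only option left).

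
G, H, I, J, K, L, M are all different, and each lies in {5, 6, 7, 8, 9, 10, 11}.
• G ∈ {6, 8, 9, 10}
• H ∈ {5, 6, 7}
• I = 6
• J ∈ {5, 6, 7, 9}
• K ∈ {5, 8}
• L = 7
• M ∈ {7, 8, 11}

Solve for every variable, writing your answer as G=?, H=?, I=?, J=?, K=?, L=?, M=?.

I must be 6 (only option left). Remove 6 from G, H, J.
L's domain is down to {7}, so L = 7. Remove 7 from H, J, M.
H must be 5 (only option left). Eliminate 5 elsewhere: J, K.
J has just one choice, so J = 9. Eliminate 9 elsewhere: G.
K's domain is down to {8}, so K = 8. Strike 8 from G, M.
M has just one choice, so M = 11.
G must be 10 (only option left).

G=10, H=5, I=6, J=9, K=8, L=7, M=11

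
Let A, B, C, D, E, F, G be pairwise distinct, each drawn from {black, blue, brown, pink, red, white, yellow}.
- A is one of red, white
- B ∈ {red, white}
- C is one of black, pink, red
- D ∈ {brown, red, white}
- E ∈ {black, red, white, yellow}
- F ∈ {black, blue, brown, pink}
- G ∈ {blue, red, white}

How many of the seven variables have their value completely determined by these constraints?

3

Among the 7 variables, yellow fits only E (and all 7 values in {black, blue, brown, pink, red, white, yellow} must be used), so E = yellow.
The 2 variables A and B are confined to {red, white}, which locks those values in; drop them from C, D, G.
D must be brown (only option left). Eliminate brown elsewhere: F.
That leaves G = blue. Strike blue from F.
Determined: D=brown, E=yellow, G=blue. The other variables each still have more than one consistent value. That makes 3.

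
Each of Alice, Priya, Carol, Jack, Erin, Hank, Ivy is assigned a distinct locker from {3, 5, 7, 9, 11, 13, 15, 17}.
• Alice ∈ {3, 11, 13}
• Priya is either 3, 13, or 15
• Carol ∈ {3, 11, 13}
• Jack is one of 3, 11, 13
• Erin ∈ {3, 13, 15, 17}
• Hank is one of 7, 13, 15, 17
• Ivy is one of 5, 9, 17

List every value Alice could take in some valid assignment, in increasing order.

The 3 variables Alice, Carol, Jack are confined to {3, 11, 13}, which locks those values in; drop them from Priya, Erin, Hank.
Priya has just one choice, so Priya = 15. Eliminate 15 elsewhere: Erin, Hank.
Erin's domain is down to {17}, so Erin = 17. Remove 17 from Hank, Ivy.
Hank has just one choice, so Hank = 7.
No further eliminations apply; Alice can still be any of 3, 11, 13.

3, 11, 13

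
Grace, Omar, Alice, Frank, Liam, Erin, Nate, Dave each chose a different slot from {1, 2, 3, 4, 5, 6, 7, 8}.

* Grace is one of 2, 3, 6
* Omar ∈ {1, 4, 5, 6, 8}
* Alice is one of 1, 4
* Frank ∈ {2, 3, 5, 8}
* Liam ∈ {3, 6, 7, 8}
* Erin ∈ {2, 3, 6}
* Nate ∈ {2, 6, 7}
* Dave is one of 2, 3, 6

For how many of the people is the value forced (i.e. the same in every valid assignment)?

Grace, Erin, Dave between them cover only {2, 3, 6} — a naked triple. Remove those values from Omar, Frank, Liam, Nate.
That leaves Nate = 7. Remove 7 from Liam.
Liam must be 8 (only option left). So Omar, Frank can't be 8.
Frank has just one choice, so Frank = 5. Remove 5 from Omar.
Determined: Frank=5, Liam=8, Nate=7. The other people each still have more than one consistent value. That makes 3.

3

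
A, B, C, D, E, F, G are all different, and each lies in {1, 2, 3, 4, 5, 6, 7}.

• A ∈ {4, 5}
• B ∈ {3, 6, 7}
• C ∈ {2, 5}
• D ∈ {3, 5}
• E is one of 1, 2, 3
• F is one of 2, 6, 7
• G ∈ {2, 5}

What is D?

The 7 variables draw from only 7 values {1, 2, 3, 4, 5, 6, 7}, so each is used; only E can be 1, hence E = 1.
Among the 6 still-open variables, 4 fits only A (and all 6 values in {2, 3, 4, 5, 6, 7} must be used), so A = 4.
C and G share exactly the 2 values {2, 5}; by pigeonhole those values go to them, so strike 2, 5 from D, F.
So D = 3.

3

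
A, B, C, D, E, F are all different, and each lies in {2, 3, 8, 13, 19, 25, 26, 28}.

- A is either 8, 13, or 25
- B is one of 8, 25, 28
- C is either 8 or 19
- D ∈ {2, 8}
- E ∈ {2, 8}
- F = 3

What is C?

F must be 3 (only option left).
D and E share exactly the 2 values {2, 8}; by pigeonhole those values go to them, so strike 2, 8 from A, B, C.
So C = 19.

19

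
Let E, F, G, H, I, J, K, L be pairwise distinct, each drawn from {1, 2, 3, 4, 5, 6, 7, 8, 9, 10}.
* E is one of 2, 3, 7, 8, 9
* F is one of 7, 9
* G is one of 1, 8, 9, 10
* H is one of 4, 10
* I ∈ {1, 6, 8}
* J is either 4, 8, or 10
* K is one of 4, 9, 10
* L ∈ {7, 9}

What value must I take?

F and L between them cover only {7, 9} — a naked pair. Remove those values from E, G, K.
H and K share exactly the 2 values {4, 10}; by pigeonhole those values go to them, so strike 4, 10 from G, J.
That leaves J = 8. Remove 8 from E, G, I.
G has just one choice, so G = 1. So I can't be 1.
So I = 6.

6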